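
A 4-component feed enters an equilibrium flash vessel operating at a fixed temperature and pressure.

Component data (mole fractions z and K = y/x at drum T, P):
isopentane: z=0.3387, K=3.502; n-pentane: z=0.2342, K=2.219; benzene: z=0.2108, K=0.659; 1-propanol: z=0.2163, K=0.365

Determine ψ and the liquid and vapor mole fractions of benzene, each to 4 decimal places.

Newton iteration, ψ⁰ = 0.51:
  ψ = 0.5100: g = 0.25822, g' = -0.7683 → ψ = 0.8461
  ψ = 0.8461: g = 0.01457, g' = -0.7583 → ψ = 0.8653
  ψ = 0.8653: g = -0.00014, g' = -0.7731 → ψ = 0.8651
Converged at ψ = 0.8651.
Compositions from xᵢ = zᵢ/(1+ψ(Kᵢ−1)), yᵢ = Kᵢxᵢ:
  isopentane: x = 0.1070, y = 0.3748
  n-pentane: x = 0.1140, y = 0.2529
  benzene: x = 0.2990, y = 0.1970
  1-propanol: x = 0.4800, y = 0.1752

ψ = 0.8651, x_benzene = 0.2990, y_benzene = 0.1970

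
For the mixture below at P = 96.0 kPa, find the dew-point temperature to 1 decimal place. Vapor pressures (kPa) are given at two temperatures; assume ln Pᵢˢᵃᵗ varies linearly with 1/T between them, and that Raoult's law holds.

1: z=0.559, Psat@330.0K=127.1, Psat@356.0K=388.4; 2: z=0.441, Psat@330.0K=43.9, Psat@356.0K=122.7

T = 337.6 K

Dew-point temperature: Σzᵢ·P/Pᵢˢᵃᵗ(T) = 1. Interpolate ln Pᵢˢᵃᵗ = aᵢ + bᵢ/T.
  T = 330.0 K: ΣzᵢP/Pᵢˢᵃᵗ = 1.3866
  T = 356.0 K: ΣzᵢP/Pᵢˢᵃᵗ = 0.4832
  T = 343.0 K: ΣzᵢP/Pᵢˢᵃᵗ = 0.8022
  T = 336.5 K: ΣzᵢP/Pᵢˢᵃᵗ = 1.0490
  T = 339.8 K: ΣzᵢP/Pᵢˢᵃᵗ = 0.9143
  T = 338.1 K: ΣzᵢP/Pᵢˢᵃᵗ = 0.9810
  T = 337.3 K: ΣzᵢP/Pᵢˢᵃᵗ = 1.0144
Interpolating between 337.3 K and 338.1 K gives T ≈ 337.6 K.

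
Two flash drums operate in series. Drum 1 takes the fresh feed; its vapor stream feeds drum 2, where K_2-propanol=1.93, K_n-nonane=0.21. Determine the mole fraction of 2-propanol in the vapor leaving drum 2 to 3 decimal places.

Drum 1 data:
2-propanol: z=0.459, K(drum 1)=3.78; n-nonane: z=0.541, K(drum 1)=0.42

Drum 1:
Iterate (Newton) starting at ψ₁ = 0.5:
  ψ₁ = 0.500: g = 0.0920, g' = -0.982 → ψ₁ = 0.594
  ψ₁ = 0.594: g = 0.0029, g' = -0.928 → ψ₁ = 0.597
Converged at ψ₁ = 0.597.
Drum-1 compositions:
  2-propanol: x = 0.173, y = 0.652
  n-nonane: x = 0.827, y = 0.348
Drum-2 feed = drum-1 vapor: z₂ = (0.6525, 0.3475).
Drum 2:
Material balance + equilibrium reduce to Σ zᵢ(Kᵢ−1)/(1+ψ₂(Kᵢ−1)) = 0.
Feasibility: ΣzᵢKᵢ = 1.332, Σzᵢ/Kᵢ = 1.993 — both > 1, two phases present.
Binary case is linear: z₁(K₁−1)(1+ψ₂(K₂−1)) + z₂(K₂−1)(1+ψ₂(K₁−1)) = 0
⇒ ψ₂ = [z₁(K₁−1)+z₂(K₂−1)] / [−(K₁−1)(K₂−1)] = 0.3323/0.7347 = 0.452
  2-propanol: x = 0.459, y = 0.886
  n-nonane: x = 0.541, y = 0.114

y_2-propanol (drum 2) = 0.886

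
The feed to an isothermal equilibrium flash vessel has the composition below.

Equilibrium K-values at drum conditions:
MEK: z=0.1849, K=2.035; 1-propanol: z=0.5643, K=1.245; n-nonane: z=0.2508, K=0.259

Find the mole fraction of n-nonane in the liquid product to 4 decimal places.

Material balance + equilibrium reduce to Σ zᵢ(Kᵢ−1)/(1+β(Kᵢ−1)) = 0.
Feasibility: ΣzᵢKᵢ = 1.1438, Σzᵢ/Kᵢ = 1.5125 — both > 1, two phases present.
Newton iteration, β⁰ = 0.5:
  β = 0.5000: g = -0.04595, g' = -0.4604 → β = 0.4002
  β = 0.4002: g = -0.00296, g' = -0.4054 → β = 0.3929
Converged at β = 0.3929.
Compositions from xᵢ = zᵢ/(1+β(Kᵢ−1)), yᵢ = Kᵢxᵢ:
  MEK: x = 0.1314, y = 0.2675
  1-propanol: x = 0.5148, y = 0.6409
  n-nonane: x = 0.3538, y = 0.0916

x_n-nonane = 0.3538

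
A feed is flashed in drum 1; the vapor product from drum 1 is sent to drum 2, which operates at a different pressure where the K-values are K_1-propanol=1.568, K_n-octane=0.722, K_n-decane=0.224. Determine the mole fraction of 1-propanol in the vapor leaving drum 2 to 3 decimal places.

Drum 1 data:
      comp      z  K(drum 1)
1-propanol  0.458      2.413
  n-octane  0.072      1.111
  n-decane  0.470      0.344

Drum 1:
Let ψ₁ = V/F and solve Σ zᵢ(Kᵢ−1)/(1+ψ₁(Kᵢ−1)) = 0.
Check two-phase: ΣzᵢKᵢ = 1.347 > 1 and Σzᵢ/Kᵢ = 1.621 > 1, so g(0) = 0.347 > 0 and g(1) = -0.621 < 0.
Newton iteration, ψ₁⁰ = 0.49:
  ψ₁ = 0.490: g = -0.0644, g' = -0.759 → ψ₁ = 0.405
  ψ₁ = 0.405: g = -0.0008, g' = -0.746 → ψ₁ = 0.404
Converged at ψ₁ = 0.404.
Drum-1 compositions:
  1-propanol: x = 0.292, y = 0.703
  n-octane: x = 0.069, y = 0.077
  n-decane: x = 0.640, y = 0.220
Drum-2 feed = drum-1 vapor: z₂ = (0.7034, 0.0766, 0.2200).
Drum 2:
Iterate (Newton) starting at ψ₂ = 0.68:
  ψ₂ = 0.680: g = -0.0995, g' = -0.721 → ψ₂ = 0.542
  ψ₂ = 0.542: g = -0.0142, g' = -0.536 → ψ₂ = 0.515
Converged at ψ₂ = 0.515.
  1-propanol: x = 0.544, y = 0.853
  n-octane: x = 0.089, y = 0.065
  n-decane: x = 0.366, y = 0.082

y_1-propanol (drum 2) = 0.853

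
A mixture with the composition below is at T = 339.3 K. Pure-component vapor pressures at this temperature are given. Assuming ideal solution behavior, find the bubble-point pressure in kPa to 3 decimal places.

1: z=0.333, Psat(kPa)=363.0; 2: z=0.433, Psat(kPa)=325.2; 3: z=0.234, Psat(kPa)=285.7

Pbub = 328.544 kPa

At the bubble point ψ → 0, so ΣzᵢKᵢ = 1 with Kᵢ = Pᵢˢᵃᵗ/P ⇒ P = ΣzᵢPᵢˢᵃᵗ.
P = 0.333·363.0 + 0.433·325.2 + 0.234·285.7 = 328.544 kPa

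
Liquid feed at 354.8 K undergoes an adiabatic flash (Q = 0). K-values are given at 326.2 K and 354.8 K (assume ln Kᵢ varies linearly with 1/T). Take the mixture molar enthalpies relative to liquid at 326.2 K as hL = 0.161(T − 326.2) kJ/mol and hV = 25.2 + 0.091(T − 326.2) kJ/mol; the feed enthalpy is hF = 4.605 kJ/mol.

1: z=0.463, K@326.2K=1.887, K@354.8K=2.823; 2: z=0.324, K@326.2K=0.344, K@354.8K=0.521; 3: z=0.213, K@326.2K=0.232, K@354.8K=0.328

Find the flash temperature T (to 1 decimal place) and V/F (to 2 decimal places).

T = 330.8 K, V/F = 0.16

Adiabatic flash: solve Rachford–Rice at each trial T, then check hF = ψ·hV(T) + (1−ψ)·hL(T).
  T = 326.2 K: K = (1.887, 0.344, 0.232), RR gives ψ = 0.055, H_out = 1.397 kJ/mol
  T = 354.8 K: K = (2.823, 0.521, 0.328), RR gives ψ = 0.529, H_out = 16.868 kJ/mol
  T = 340.5 K: K = (2.328, 0.427, 0.278), RR gives ψ = 0.325, H_out = 10.177 kJ/mol
  T = 333.4 K: K = (2.102, 0.384, 0.255), RR gives ψ = 0.206, H_out = 6.242 kJ/mol
  T = 329.8 K: K = (1.993, 0.364, 0.243), RR gives ψ = 0.135, H_out = 3.959 kJ/mol
  T = 331.6 K: K = (2.047, 0.374, 0.249), RR gives ψ = 0.172, H_out = 5.131 kJ/mol
Linear interpolation between T = 329.8 (H_out = 3.959) and T = 331.6 (H_out = 5.131) on hF = 4.605 gives T ≈ 330.8 K, at which ψ = 0.16.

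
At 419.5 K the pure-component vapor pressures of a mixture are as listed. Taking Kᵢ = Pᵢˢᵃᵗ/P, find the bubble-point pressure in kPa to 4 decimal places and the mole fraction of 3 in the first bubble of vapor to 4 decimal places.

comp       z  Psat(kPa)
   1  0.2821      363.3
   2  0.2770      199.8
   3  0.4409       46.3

At the bubble point ψ → 0, so ΣzᵢKᵢ = 1 with Kᵢ = Pᵢˢᵃᵗ/P ⇒ P = ΣzᵢPᵢˢᵃᵗ.
P = 0.2821·363.3 + 0.2770·199.8 + 0.4409·46.3 = 178.2452 kPa
yᵢ = zᵢPᵢˢᵃᵗ/P ⇒ y_3 = 0.4409·46.3/178.2452 = 0.1145

Pbub = 178.2452 kPa, y_3 = 0.1145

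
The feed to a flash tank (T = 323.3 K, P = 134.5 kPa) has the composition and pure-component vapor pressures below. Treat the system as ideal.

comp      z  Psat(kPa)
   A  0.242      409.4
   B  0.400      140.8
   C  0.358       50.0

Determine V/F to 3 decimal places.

Raoult's law: Kᵢ = Pᵢˢᵃᵗ/P = Pᵢˢᵃᵗ/134.5.
  K_A = 409.4/134.5 = 3.04387, K_B = 140.8/134.5 = 1.04684, K_C = 50.0/134.5 = 0.37175
Material balance + equilibrium reduce to Σ zᵢ(Kᵢ−1)/(1+V/F(Kᵢ−1)) = 0.
Check two-phase: ΣzᵢKᵢ = 1.288 > 1 and Σzᵢ/Kᵢ = 1.425 > 1, so g(0) = 0.288 > 0 and g(1) = -0.425 < 0.
Newton–Raphson from V/F = 0.5:
  V/F = 0.500: g = -0.0650, g' = -0.548 → V/F = 0.382
Converged at V/F = 0.382.

V/F = 0.382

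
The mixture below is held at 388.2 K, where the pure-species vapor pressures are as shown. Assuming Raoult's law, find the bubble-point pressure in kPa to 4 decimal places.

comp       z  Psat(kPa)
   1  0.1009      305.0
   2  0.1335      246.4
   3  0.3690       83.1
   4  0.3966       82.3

At the bubble point ψ → 0, so ΣzᵢKᵢ = 1 with Kᵢ = Pᵢˢᵃᵗ/P ⇒ P = ΣzᵢPᵢˢᵃᵗ.
P = 0.1009·305.0 + 0.1335·246.4 + 0.3690·83.1 + 0.3966·82.3 = 126.9730 kPa

Pbub = 126.9730 kPa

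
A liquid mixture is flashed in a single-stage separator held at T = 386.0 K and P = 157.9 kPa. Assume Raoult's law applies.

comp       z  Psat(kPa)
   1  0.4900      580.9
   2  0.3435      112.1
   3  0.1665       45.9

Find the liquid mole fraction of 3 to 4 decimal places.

x_3 = 0.3961

Raoult's law: Kᵢ = Pᵢˢᵃᵗ/P = Pᵢˢᵃᵗ/157.9.
  K_1 = 580.9/157.9 = 3.678911, K_2 = 112.1/157.9 = 0.709943, K_3 = 45.9/157.9 = 0.290690
Rachford–Rice: g(ψ) = Σ zᵢ(Kᵢ−1)/(1+ψ(Kᵢ−1)) = 0.
g(0) = ΣzᵢKᵢ − 1 = 1.0949 and g(1) = 1 − Σzᵢ/Kᵢ = -0.1898, so a root lies in (0, 1).
Iterate (Newton) starting at ψ = 0.67:
  ψ = 0.6700: g = 0.12095, g' = -0.7989 → ψ = 0.8214
  ψ = 0.8214: g = -0.00360, g' = -0.8740 → ψ = 0.8173
Converged at ψ = 0.8173.
Compositions from xᵢ = zᵢ/(1+ψ(Kᵢ−1)), yᵢ = Kᵢxᵢ:
  1: x = 0.1536, y = 0.5652
  2: x = 0.4502, y = 0.3196
  3: x = 0.3961, y = 0.1152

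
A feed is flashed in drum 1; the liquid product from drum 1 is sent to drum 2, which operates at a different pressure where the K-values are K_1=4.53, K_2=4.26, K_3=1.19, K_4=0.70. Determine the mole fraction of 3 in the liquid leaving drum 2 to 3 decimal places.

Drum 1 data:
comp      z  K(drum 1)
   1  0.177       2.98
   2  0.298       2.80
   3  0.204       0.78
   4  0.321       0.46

Drum 1:
Let ψ₁ = V/F and solve Σ zᵢ(Kᵢ−1)/(1+ψ₁(Kᵢ−1)) = 0.
g(0) = ΣzᵢKᵢ − 1 = 0.669 and g(1) = 1 − Σzᵢ/Kᵢ = -0.125, so a root lies in (0, 1).
Newton–Raphson from ψ₁ = 0.4:
  ψ₁ = 0.400: g = 0.2371, g' = -0.707 → ψ₁ = 0.736
  ψ₁ = 0.736: g = 0.0324, g' = -0.565 → ψ₁ = 0.793
Converged at ψ₁ = 0.793.
Drum-1 compositions:
  1: x = 0.069, y = 0.205
  2: x = 0.123, y = 0.344
  3: x = 0.247, y = 0.193
  4: x = 0.561, y = 0.258
Drum-2 feed = drum-1 liquid: z₂ = (0.0689, 0.1228, 0.2471, 0.5612).
Drum 2:
Rachford–Rice: g(ψ₂) = Σ zᵢ(Kᵢ−1)/(1+ψ₂(Kᵢ−1)) = 0.
g(0) = ΣzᵢKᵢ − 1 = 0.522 and g(1) = 1 − Σzᵢ/Kᵢ = -0.053, so a root lies in (0, 1).
Iterate (Newton) starting at ψ₂ = 0.35:
  ψ₂ = 0.350: g = 0.1516, g' = -0.527 → ψ₂ = 0.638
  ψ₂ = 0.638: g = 0.0385, g' = -0.303 → ψ₂ = 0.765
  ψ₂ = 0.765: g = 0.0029, g' = -0.262 → ψ₂ = 0.776
Converged at ψ₂ = 0.776.
  1: x = 0.018, y = 0.083
  2: x = 0.035, y = 0.148
  3: x = 0.215, y = 0.256
  4: x = 0.731, y = 0.512

x_3 (drum 2) = 0.215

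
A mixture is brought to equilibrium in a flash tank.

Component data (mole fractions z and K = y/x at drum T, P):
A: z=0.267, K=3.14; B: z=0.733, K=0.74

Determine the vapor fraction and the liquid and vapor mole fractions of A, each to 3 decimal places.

Binary case is linear: z₁(K₁−1)(1+ψ(K₂−1)) + z₂(K₂−1)(1+ψ(K₁−1)) = 0
⇒ ψ = [z₁(K₁−1)+z₂(K₂−1)] / [−(K₁−1)(K₂−1)] = 0.3808/0.5564 = 0.684
Compositions from xᵢ = zᵢ/(1+ψ(Kᵢ−1)), yᵢ = Kᵢxᵢ:
  A: x = 0.108, y = 0.340
  B: x = 0.892, y = 0.660

ψ = 0.684, x_A = 0.108, y_A = 0.340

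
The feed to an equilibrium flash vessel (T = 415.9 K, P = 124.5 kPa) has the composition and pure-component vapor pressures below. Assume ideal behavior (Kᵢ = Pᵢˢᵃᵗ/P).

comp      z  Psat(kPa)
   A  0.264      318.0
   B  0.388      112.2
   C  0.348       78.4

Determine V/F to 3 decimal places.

Raoult's law: Kᵢ = Pᵢˢᵃᵗ/P = Pᵢˢᵃᵗ/124.5.
  K_A = 318.0/124.5 = 2.55422, K_B = 112.2/124.5 = 0.90120, K_C = 78.4/124.5 = 0.62972
Rachford–Rice: g(V/F) = Σ zᵢ(Kᵢ−1)/(1+V/F(Kᵢ−1)) = 0.
Check two-phase: ΣzᵢKᵢ = 1.243 > 1 and Σzᵢ/Kᵢ = 1.087 > 1, so g(0) = 0.243 > 0 and g(1) = -0.087 < 0.
Newton–Raphson from V/F = 0.49:
  V/F = 0.490: g = 0.0352, g' = -0.281 → V/F = 0.615
  V/F = 0.615: g = 0.0020, g' = -0.251 → V/F = 0.623
Converged at V/F = 0.623.

V/F = 0.623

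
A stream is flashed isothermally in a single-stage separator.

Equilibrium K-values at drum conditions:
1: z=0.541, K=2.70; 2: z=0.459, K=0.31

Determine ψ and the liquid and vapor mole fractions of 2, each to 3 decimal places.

ψ = 0.514, x_2 = 0.711, y_2 = 0.221

Material balance + equilibrium reduce to Σ zᵢ(Kᵢ−1)/(1+ψ(Kᵢ−1)) = 0.
g(0) = ΣzᵢKᵢ − 1 = 0.603 and g(1) = 1 − Σzᵢ/Kᵢ = -0.681, so a root lies in (0, 1).
Binary case is linear: z₁(K₁−1)(1+ψ(K₂−1)) + z₂(K₂−1)(1+ψ(K₁−1)) = 0
⇒ ψ = [z₁(K₁−1)+z₂(K₂−1)] / [−(K₁−1)(K₂−1)] = 0.6030/1.1730 = 0.514
Compositions from xᵢ = zᵢ/(1+ψ(Kᵢ−1)), yᵢ = Kᵢxᵢ:
  1: x = 0.289, y = 0.779
  2: x = 0.711, y = 0.221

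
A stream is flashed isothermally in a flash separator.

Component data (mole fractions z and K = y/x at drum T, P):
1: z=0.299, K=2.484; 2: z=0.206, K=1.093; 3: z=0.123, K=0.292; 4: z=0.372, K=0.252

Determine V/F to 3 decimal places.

Material balance + equilibrium reduce to Σ zᵢ(Kᵢ−1)/(1+V/F(Kᵢ−1)) = 0.
Feasibility: ΣzᵢKᵢ = 1.098, Σzᵢ/Kᵢ = 2.206 — both > 1, two phases present.
Newton iteration, V/F⁰ = 0.53:
  V/F = 0.530: g = -0.3338, g' = -0.937 → V/F = 0.174
  V/F = 0.174: g = -0.0476, g' = -0.773 → V/F = 0.112
  V/F = 0.112: g = 0.0009, g' = -0.806 → V/F = 0.113
Converged at V/F = 0.113.

V/F = 0.113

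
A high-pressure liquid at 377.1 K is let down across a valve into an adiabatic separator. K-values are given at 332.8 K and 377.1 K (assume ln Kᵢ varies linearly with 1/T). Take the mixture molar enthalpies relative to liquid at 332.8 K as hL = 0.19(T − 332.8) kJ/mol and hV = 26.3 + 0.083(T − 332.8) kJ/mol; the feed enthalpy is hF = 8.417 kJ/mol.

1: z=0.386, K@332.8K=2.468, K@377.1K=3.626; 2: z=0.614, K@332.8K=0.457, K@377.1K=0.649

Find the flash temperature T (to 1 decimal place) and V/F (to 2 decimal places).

T = 334.3 K, V/F = 0.31

Adiabatic flash: solve Rachford–Rice at each trial T, then check hF = ψ·hV(T) + (1−ψ)·hL(T).
  T = 332.8 K: K = (2.468, 0.457), RR gives ψ = 0.293, H_out = 7.696 kJ/mol
  T = 377.1 K: K = (3.626, 0.649), RR gives ψ = 0.866, H_out = 27.086 kJ/mol
  T = 355.0 K: K = (3.029, 0.551), RR gives ψ = 0.557, H_out = 17.537 kJ/mol
  T = 343.9 K: K = (2.743, 0.503), RR gives ψ = 0.425, H_out = 12.776 kJ/mol
  T = 338.4 K: K = (2.605, 0.480), RR gives ψ = 0.360, H_out = 10.318 kJ/mol
  T = 335.6 K: K = (2.536, 0.469), RR gives ψ = 0.327, H_out = 9.025 kJ/mol
  T = 334.2 K: K = (2.502, 0.463), RR gives ψ = 0.310, H_out = 8.365 kJ/mol
Linear interpolation between T = 334.2 (H_out = 8.365) and T = 335.6 (H_out = 9.025) on hF = 8.417 gives T ≈ 334.3 K, at which ψ = 0.31.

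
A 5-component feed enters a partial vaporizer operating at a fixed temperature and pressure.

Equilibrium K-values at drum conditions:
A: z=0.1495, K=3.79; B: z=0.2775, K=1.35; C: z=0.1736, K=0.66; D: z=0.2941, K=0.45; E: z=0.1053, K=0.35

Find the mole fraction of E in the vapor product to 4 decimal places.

y_E = 0.0441

Newton–Raphson from ψ = 0.5:
  ψ = 0.5000: g = -0.13881, g' = -0.5235 → ψ = 0.2349
  ψ = 0.2349: g = 0.01106, g' = -0.6567 → ψ = 0.2517
  ψ = 0.2517: g = 0.00016, g' = -0.6378 → ψ = 0.2520
Converged at ψ = 0.2520.
Compositions from xᵢ = zᵢ/(1+ψ(Kᵢ−1)), yᵢ = Kᵢxᵢ:
  A: x = 0.0878, y = 0.3327
  B: x = 0.2550, y = 0.3443
  C: x = 0.1899, y = 0.1253
  D: x = 0.3414, y = 0.1536
  E: x = 0.1259, y = 0.0441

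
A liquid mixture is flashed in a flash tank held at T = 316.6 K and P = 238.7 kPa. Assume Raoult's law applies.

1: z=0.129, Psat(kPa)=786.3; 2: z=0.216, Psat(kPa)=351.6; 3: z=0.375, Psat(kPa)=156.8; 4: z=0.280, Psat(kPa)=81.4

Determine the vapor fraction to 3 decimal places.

ψ = 0.111

Raoult's law: Kᵢ = Pᵢˢᵃᵗ/P = Pᵢˢᵃᵗ/238.7.
  K_1 = 786.3/238.7 = 3.29409, K_2 = 351.6/238.7 = 1.47298, K_3 = 156.8/238.7 = 0.65689, K_4 = 81.4/238.7 = 0.34101
Let ψ = V/F and solve Σ zᵢ(Kᵢ−1)/(1+ψ(Kᵢ−1)) = 0.
Check two-phase: ΣzᵢKᵢ = 1.085 > 1 and Σzᵢ/Kᵢ = 1.578 > 1, so g(0) = 0.085 > 0 and g(1) = -0.578 < 0.
Newton iteration, ψ⁰ = 0.59:
  ψ = 0.590: g = -0.2576, g' = -0.547 → ψ = 0.119
  ψ = 0.119: g = -0.0052, g' = -0.653 → ψ = 0.111
Converged at ψ = 0.111.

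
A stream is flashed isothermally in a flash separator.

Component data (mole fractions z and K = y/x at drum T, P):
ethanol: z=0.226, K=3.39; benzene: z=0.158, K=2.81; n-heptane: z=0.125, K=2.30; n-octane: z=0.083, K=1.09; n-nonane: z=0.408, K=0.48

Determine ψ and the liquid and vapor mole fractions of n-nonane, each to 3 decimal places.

ψ = 0.842, x_n-nonane = 0.725, y_n-nonane = 0.348

Rachford–Rice: g(ψ) = Σ zᵢ(Kᵢ−1)/(1+ψ(Kᵢ−1)) = 0.
g(0) = ΣzᵢKᵢ − 1 = 0.784 and g(1) = 1 − Σzᵢ/Kᵢ = -0.103, so a root lies in (0, 1).
Iterate (Newton) starting at ψ = 0.5:
  ψ = 0.500: g = 0.2151, g' = -0.690 → ψ = 0.812
  ψ = 0.812: g = 0.0185, g' = -0.615 → ψ = 0.842
Converged at ψ = 0.842.
Compositions from xᵢ = zᵢ/(1+ψ(Kᵢ−1)), yᵢ = Kᵢxᵢ:
  ethanol: x = 0.075, y = 0.254
  benzene: x = 0.063, y = 0.176
  n-heptane: x = 0.060, y = 0.137
  n-octane: x = 0.077, y = 0.084
  n-nonane: x = 0.725, y = 0.348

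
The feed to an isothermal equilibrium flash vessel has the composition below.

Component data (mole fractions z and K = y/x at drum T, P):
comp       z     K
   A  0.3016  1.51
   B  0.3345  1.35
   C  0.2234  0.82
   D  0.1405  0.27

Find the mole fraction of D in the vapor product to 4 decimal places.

Newton–Raphson from ψ = 0.42:
  ψ = 0.4200: g = 0.03733, g' = -0.2486 → ψ = 0.5702
  ψ = 0.5702: g = -0.00375, g' = -0.3043 → ψ = 0.5579
  ψ = 0.5579: g = -0.00004, g' = -0.2983 → ψ = 0.5578
Converged at ψ = 0.5578.
Compositions from xᵢ = zᵢ/(1+ψ(Kᵢ−1)), yᵢ = Kᵢxᵢ:
  A: x = 0.2348, y = 0.3546
  B: x = 0.2799, y = 0.3778
  C: x = 0.2483, y = 0.2036
  D: x = 0.2370, y = 0.0640

y_D = 0.0640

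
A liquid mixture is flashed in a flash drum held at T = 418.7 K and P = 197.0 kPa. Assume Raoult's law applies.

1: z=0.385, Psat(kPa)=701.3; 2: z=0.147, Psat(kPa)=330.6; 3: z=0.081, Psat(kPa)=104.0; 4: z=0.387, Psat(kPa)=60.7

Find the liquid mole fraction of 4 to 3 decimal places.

Raoult's law: Kᵢ = Pᵢˢᵃᵗ/P = Pᵢˢᵃᵗ/197.0.
  K_1 = 701.3/197.0 = 3.55990, K_2 = 330.6/197.0 = 1.67817, K_3 = 104.0/197.0 = 0.52792, K_4 = 60.7/197.0 = 0.30812
Rachford–Rice: g(ψ) = Σ zᵢ(Kᵢ−1)/(1+ψ(Kᵢ−1)) = 0.
g(0) = ΣzᵢKᵢ − 1 = 0.779 and g(1) = 1 − Σzᵢ/Kᵢ = -0.605, so a root lies in (0, 1).
Newton–Raphson from ψ = 0.5:
  ψ = 0.500: g = 0.0473, g' = -0.987 → ψ = 0.548
Converged at ψ = 0.548.
Compositions from xᵢ = zᵢ/(1+ψ(Kᵢ−1)), yᵢ = Kᵢxᵢ:
  1: x = 0.160, y = 0.570
  2: x = 0.107, y = 0.180
  3: x = 0.109, y = 0.058
  4: x = 0.623, y = 0.192

x_4 = 0.623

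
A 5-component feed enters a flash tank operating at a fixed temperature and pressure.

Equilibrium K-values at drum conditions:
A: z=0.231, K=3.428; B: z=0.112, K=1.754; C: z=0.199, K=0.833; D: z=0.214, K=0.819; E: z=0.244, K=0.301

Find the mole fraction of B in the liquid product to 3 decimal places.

x_B = 0.083

Material balance + equilibrium reduce to Σ zᵢ(Kᵢ−1)/(1+V/F(Kᵢ−1)) = 0.
Feasibility: ΣzᵢKᵢ = 1.403, Σzᵢ/Kᵢ = 1.442 — both > 1, two phases present.
Newton–Raphson from V/F = 0.48:
  V/F = 0.480: g = -0.0142, g' = -0.610 → V/F = 0.457
Converged at V/F = 0.457.
Compositions from xᵢ = zᵢ/(1+V/F(Kᵢ−1)), yᵢ = Kᵢxᵢ:
  A: x = 0.110, y = 0.375
  B: x = 0.083, y = 0.146
  C: x = 0.215, y = 0.179
  D: x = 0.233, y = 0.191
  E: x = 0.358, y = 0.108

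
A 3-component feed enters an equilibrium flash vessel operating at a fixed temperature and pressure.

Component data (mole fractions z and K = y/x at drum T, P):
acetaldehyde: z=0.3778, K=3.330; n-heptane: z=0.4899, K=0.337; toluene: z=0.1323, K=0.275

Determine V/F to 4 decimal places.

Iterate (Newton) starting at V/F = 0.5:
  V/F = 0.5000: g = -0.22974, g' = -1.0906 → V/F = 0.2893
  V/F = 0.2893: g = 0.00252, g' = -1.1728 → V/F = 0.2915
Converged at V/F = 0.2915.

V/F = 0.2915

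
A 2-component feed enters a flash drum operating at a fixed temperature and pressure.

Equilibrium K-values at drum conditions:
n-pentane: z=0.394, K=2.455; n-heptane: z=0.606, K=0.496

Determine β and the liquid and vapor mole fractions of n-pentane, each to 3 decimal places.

β = 0.365, x_n-pentane = 0.257, y_n-pentane = 0.632

Material balance + equilibrium reduce to Σ zᵢ(Kᵢ−1)/(1+β(Kᵢ−1)) = 0.
Check two-phase: ΣzᵢKᵢ = 1.268 > 1 and Σzᵢ/Kᵢ = 1.382 > 1, so g(0) = 0.268 > 0 and g(1) = -0.382 < 0.
Binary case is linear: z₁(K₁−1)(1+β(K₂−1)) + z₂(K₂−1)(1+β(K₁−1)) = 0
⇒ β = [z₁(K₁−1)+z₂(K₂−1)] / [−(K₁−1)(K₂−1)] = 0.2678/0.7333 = 0.365
Compositions from xᵢ = zᵢ/(1+β(Kᵢ−1)), yᵢ = Kᵢxᵢ:
  n-pentane: x = 0.257, y = 0.632
  n-heptane: x = 0.743, y = 0.368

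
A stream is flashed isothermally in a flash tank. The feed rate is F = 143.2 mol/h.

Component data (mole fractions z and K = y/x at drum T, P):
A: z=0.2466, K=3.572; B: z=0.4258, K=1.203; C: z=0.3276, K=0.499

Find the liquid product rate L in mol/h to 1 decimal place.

Material balance + equilibrium reduce to Σ zᵢ(Kᵢ−1)/(1+ψ(Kᵢ−1)) = 0.
Feasibility: ΣzᵢKᵢ = 1.5566, Σzᵢ/Kᵢ = 1.0795 — both > 1, two phases present.
Newton–Raphson from ψ = 0.5:
  ψ = 0.5000: g = 0.13694, g' = -0.4730 → ψ = 0.7895
  ψ = 0.7895: g = 0.01225, g' = -0.4157 → ψ = 0.8190
  ψ = 0.8190: g = -0.00004, g' = -0.4184 → ψ = 0.8189
Converged at ψ = 0.8189.
Then V = ψ·F = 0.8189·143.2 = 117.3 mol/h and L = F − V = 25.9 mol/h.

L = 25.9 mol/h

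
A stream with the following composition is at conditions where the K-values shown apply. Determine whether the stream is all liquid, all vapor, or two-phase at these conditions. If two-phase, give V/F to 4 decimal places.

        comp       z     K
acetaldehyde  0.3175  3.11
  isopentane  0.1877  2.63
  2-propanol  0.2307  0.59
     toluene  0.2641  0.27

two-phase, V/F = 0.5801

ΣzᵢKᵢ = 1.6885; Σzᵢ/Kᵢ = 1.5426.
Both exceed 1, so a two-phase solution exists.
Material balance + equilibrium reduce to Σ zᵢ(Kᵢ−1)/(1+ψ(Kᵢ−1)) = 0.
Iterate (Newton) starting at ψ = 0.39:
  ψ = 0.3900: g = 0.17243, g' = -0.9418 → ψ = 0.5731
  ψ = 0.5731: g = 0.00633, g' = -0.9052 → ψ = 0.5801
Converged at ψ = 0.5801.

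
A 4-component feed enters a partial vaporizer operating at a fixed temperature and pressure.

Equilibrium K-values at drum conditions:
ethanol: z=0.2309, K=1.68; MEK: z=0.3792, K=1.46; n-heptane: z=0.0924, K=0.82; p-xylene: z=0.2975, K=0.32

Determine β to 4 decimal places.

Newton–Raphson from β = 0.5:
  β = 0.5000: g = -0.06580, g' = -0.4319 → β = 0.3476
  β = 0.3476: g = -0.00530, g' = -0.3688 → β = 0.3333
  β = 0.3333: g = -0.00003, g' = -0.3647 → β = 0.3332
Converged at β = 0.3332.

β = 0.3332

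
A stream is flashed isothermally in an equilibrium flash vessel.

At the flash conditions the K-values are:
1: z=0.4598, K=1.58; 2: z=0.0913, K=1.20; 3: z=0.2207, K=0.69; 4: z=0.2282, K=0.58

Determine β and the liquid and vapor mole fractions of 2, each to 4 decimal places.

Material balance + equilibrium reduce to Σ zᵢ(Kᵢ−1)/(1+β(Kᵢ−1)) = 0.
g(0) = ΣzᵢKᵢ − 1 = 0.1207 and g(1) = 1 − Σzᵢ/Kᵢ = -0.0804, so a root lies in (0, 1).
Newton iteration, β⁰ = 0.63:
  β = 0.6300: g = -0.00382, g' = -0.1930 → β = 0.6102
Converged at β = 0.6102.
Compositions from xᵢ = zᵢ/(1+β(Kᵢ−1)), yᵢ = Kᵢxᵢ:
  1: x = 0.3396, y = 0.5366
  2: x = 0.0814, y = 0.0976
  3: x = 0.2722, y = 0.1878
  4: x = 0.3068, y = 0.1780

β = 0.6102, x_2 = 0.0814, y_2 = 0.0976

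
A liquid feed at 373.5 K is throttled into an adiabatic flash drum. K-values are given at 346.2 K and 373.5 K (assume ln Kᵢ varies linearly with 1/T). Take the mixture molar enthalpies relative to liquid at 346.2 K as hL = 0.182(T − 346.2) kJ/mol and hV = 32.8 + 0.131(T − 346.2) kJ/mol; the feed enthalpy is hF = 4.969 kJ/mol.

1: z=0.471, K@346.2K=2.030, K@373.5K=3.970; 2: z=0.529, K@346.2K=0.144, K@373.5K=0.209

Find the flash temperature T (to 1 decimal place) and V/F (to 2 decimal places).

Adiabatic flash: solve Rachford–Rice at each trial T, then check hF = ψ·hV(T) + (1−ψ)·hL(T).
  T = 346.2 K: K = (2.030, 0.144), RR gives ψ = 0.037, H_out = 1.202 kJ/mol
  T = 373.5 K: K = (3.970, 0.209), RR gives ψ = 0.417, H_out = 18.076 kJ/mol
  T = 359.9 K: K = (2.879, 0.175), RR gives ψ = 0.289, H_out = 11.778 kJ/mol
  T = 353.0 K: K = (2.423, 0.159), RR gives ψ = 0.188, H_out = 7.341 kJ/mol
  T = 349.6 K: K = (2.219, 0.151), RR gives ψ = 0.121, H_out = 4.573 kJ/mol
  T = 351.3 K: K = (2.319, 0.155), RR gives ψ = 0.156, H_out = 6.019 kJ/mol
  T = 350.5 K: K = (2.272, 0.153), RR gives ψ = 0.140, H_out = 5.356 kJ/mol
  T = 350.1 K: K = (2.248, 0.152), RR gives ψ = 0.132, H_out = 5.013 kJ/mol
  T = 349.9 K: K = (2.237, 0.152), RR gives ψ = 0.128, H_out = 4.838 kJ/mol
Linear interpolation between T = 349.9 (H_out = 4.838) and T = 350.1 (H_out = 5.013) on hF = 4.969 gives T ≈ 350.0 K, at which ψ = 0.13.

T = 350.0 K, V/F = 0.13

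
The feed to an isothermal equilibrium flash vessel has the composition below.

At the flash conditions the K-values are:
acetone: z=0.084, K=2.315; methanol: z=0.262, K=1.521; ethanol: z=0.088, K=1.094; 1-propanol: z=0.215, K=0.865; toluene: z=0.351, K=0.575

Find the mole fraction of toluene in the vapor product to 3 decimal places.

Let ψ = V/F and solve Σ zᵢ(Kᵢ−1)/(1+ψ(Kᵢ−1)) = 0.
Check two-phase: ΣzᵢKᵢ = 1.077 > 1 and Σzᵢ/Kᵢ = 1.148 > 1, so g(0) = 0.077 > 0 and g(1) = -0.148 < 0.
Iterate (Newton) starting at ψ = 0.5:
  ψ = 0.500: g = -0.0377, g' = -0.205 → ψ = 0.316
  ψ = 0.316: g = 0.0006, g' = -0.215 → ψ = 0.319
Converged at ψ = 0.319.
Compositions from xᵢ = zᵢ/(1+ψ(Kᵢ−1)), yᵢ = Kᵢxᵢ:
  acetone: x = 0.059, y = 0.137
  methanol: x = 0.225, y = 0.342
  ethanol: x = 0.085, y = 0.093
  1-propanol: x = 0.225, y = 0.194
  toluene: x = 0.406, y = 0.233

y_toluene = 0.233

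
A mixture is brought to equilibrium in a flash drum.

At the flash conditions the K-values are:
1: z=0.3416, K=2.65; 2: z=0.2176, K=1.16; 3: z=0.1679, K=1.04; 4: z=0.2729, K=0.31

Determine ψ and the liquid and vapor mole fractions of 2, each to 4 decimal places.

Material balance + equilibrium reduce to Σ zᵢ(Kᵢ−1)/(1+ψ(Kᵢ−1)) = 0.
Feasibility: ΣzᵢKᵢ = 1.4169, Σzᵢ/Kᵢ = 1.3583 — both > 1, two phases present.
Iterate (Newton) starting at ψ = 0.5:
  ψ = 0.5000: g = 0.06018, g' = -0.5871 → ψ = 0.6025
  ψ = 0.6025: g = -0.00132, g' = -0.6194 → ψ = 0.6004
Converged at ψ = 0.6004.
Compositions from xᵢ = zᵢ/(1+ψ(Kᵢ−1)), yᵢ = Kᵢxᵢ:
  1: x = 0.1716, y = 0.4548
  2: x = 0.1985, y = 0.2303
  3: x = 0.1640, y = 0.1705
  4: x = 0.4659, y = 0.1444

ψ = 0.6004, x_2 = 0.1985, y_2 = 0.2303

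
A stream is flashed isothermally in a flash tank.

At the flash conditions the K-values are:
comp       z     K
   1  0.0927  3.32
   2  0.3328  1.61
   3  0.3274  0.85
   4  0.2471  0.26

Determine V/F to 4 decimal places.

Material balance + equilibrium reduce to Σ zᵢ(Kᵢ−1)/(1+V/F(Kᵢ−1)) = 0.
Check two-phase: ΣzᵢKᵢ = 1.1861 > 1 and Σzᵢ/Kᵢ = 1.5702 > 1, so g(0) = 0.1861 > 0 and g(1) = -0.5702 < 0.
Newton–Raphson from V/F = 0.62:
  V/F = 0.6200: g = -0.15652, g' = -0.6200 → V/F = 0.3676
  V/F = 0.3676: g = -0.02125, g' = -0.4915 → V/F = 0.3243
Converged at V/F = 0.3243.

V/F = 0.3243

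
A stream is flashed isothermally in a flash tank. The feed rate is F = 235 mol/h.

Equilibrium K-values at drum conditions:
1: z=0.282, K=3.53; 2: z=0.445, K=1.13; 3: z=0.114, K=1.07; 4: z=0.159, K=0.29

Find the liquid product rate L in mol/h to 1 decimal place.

L = 34.8 mol/h

Iterate (Newton) starting at β = 0.5:
  β = 0.500: g = 0.2020, g' = -0.552 → β = 0.866
  β = 0.866: g = -0.0101, g' = -0.724 → β = 0.852
Converged at β = 0.852.
Then V = β·F = 0.8520·235 = 200.2 mol/h and L = F − V = 34.8 mol/h.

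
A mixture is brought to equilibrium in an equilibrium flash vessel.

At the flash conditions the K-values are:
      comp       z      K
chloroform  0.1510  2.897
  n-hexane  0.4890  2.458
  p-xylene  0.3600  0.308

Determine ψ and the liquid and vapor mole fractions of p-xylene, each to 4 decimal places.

Rachford–Rice: g(ψ) = Σ zᵢ(Kᵢ−1)/(1+ψ(Kᵢ−1)) = 0.
Check two-phase: ΣzᵢKᵢ = 1.7503 > 1 and Σzᵢ/Kᵢ = 1.4199 > 1, so g(0) = 0.7503 > 0 and g(1) = -0.4199 < 0.
Iterate (Newton) starting at ψ = 0.65:
  ψ = 0.6500: g = 0.04155, g' = -0.9525 → ψ = 0.6936
  ψ = 0.6936: g = -0.00089, g' = -0.9958 → ψ = 0.6927
Converged at ψ = 0.6927.
Compositions from xᵢ = zᵢ/(1+ψ(Kᵢ−1)), yᵢ = Kᵢxᵢ:
  chloroform: x = 0.0653, y = 0.1890
  n-hexane: x = 0.2433, y = 0.5980
  p-xylene: x = 0.6915, y = 0.2130

ψ = 0.6927, x_p-xylene = 0.6915, y_p-xylene = 0.2130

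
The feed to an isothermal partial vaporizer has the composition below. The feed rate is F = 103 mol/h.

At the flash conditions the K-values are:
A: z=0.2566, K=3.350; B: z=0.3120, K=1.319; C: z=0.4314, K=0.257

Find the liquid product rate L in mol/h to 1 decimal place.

Let β = V/F and solve Σ zᵢ(Kᵢ−1)/(1+β(Kᵢ−1)) = 0.
Feasibility: ΣzᵢKᵢ = 1.3820, Σzᵢ/Kᵢ = 1.9917 — both > 1, two phases present.
Iterate (Newton) starting at β = 0.32:
  β = 0.3200: g = 0.01398, g' = -0.8977 → β = 0.3356
Converged at β = 0.3356.
Then V = β·F = 0.3356·103 = 34.6 mol/h and L = F − V = 68.4 mol/h.

L = 68.4 mol/h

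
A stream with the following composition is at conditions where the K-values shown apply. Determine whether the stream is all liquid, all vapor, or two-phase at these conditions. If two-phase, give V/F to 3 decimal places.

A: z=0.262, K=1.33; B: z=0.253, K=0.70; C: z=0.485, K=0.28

ΣzᵢKᵢ = 0.661; Σzᵢ/Kᵢ = 2.291.
Since ΣzᵢKᵢ < 1 the mixture is below its bubble point — single liquid phase.

all liquid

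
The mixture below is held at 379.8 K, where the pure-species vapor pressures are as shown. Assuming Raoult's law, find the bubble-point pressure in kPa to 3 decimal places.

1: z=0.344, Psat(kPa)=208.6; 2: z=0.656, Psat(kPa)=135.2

Pbub = 160.450 kPa

At the bubble point ψ → 0, so ΣzᵢKᵢ = 1 with Kᵢ = Pᵢˢᵃᵗ/P ⇒ P = ΣzᵢPᵢˢᵃᵗ.
P = 0.344·208.6 + 0.656·135.2 = 160.450 kPa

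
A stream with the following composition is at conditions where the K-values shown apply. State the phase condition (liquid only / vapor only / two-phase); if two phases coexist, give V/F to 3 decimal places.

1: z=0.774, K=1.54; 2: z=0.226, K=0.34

two-phase, V/F = 0.754

ΣzᵢKᵢ = 1.269; Σzᵢ/Kᵢ = 1.167.
Both exceed 1, so a two-phase solution exists.
Material balance + equilibrium reduce to Σ zᵢ(Kᵢ−1)/(1+ψ(Kᵢ−1)) = 0.
Binary case is linear: z₁(K₁−1)(1+ψ(K₂−1)) + z₂(K₂−1)(1+ψ(K₁−1)) = 0
⇒ ψ = [z₁(K₁−1)+z₂(K₂−1)] / [−(K₁−1)(K₂−1)] = 0.2688/0.3564 = 0.754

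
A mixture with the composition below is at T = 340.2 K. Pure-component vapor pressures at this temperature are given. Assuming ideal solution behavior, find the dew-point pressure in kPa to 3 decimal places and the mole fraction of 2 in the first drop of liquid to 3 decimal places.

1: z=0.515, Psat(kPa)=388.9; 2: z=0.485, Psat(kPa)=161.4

Pdew = 230.989 kPa, x_2 = 0.694

At the dew point ψ → 1, so Σzᵢ/Kᵢ = 1 with Kᵢ = Pᵢˢᵃᵗ/P ⇒ 1/P = Σzᵢ/Pᵢˢᵃᵗ.
1/P = 0.515/388.9 + 0.485/161.4 = 0.004329 ⇒ P = 230.989 kPa
xᵢ = zᵢP/Pᵢˢᵃᵗ ⇒ x_2 = 0.485·230.989/161.4 = 0.694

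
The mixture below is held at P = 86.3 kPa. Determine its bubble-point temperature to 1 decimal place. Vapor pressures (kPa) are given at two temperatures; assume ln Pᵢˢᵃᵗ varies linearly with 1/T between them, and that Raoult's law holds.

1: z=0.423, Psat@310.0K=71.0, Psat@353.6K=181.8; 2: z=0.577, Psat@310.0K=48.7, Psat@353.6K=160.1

Bubble-point temperature: ΣzᵢPᵢˢᵃᵗ(T) = P. Interpolate ln Pᵢˢᵃᵗ = aᵢ + bᵢ/T.
  T = 310.0 K: ΣzᵢPᵢˢᵃᵗ = 58.13 kPa
  T = 353.6 K: ΣzᵢPᵢˢᵃᵗ = 169.28 kPa
  T = 331.8 K: ΣzᵢPᵢˢᵃᵗ = 102.55 kPa
  T = 320.9 K: ΣzᵢPᵢˢᵃᵗ = 77.91 kPa
  T = 326.4 K: ΣzᵢPᵢˢᵃᵗ = 89.69 kPa
  T = 323.6 K: ΣzᵢPᵢˢᵃᵗ = 83.54 kPa
Interpolating between 323.6 K and 326.4 K gives T ≈ 324.9 K.

T = 324.9 K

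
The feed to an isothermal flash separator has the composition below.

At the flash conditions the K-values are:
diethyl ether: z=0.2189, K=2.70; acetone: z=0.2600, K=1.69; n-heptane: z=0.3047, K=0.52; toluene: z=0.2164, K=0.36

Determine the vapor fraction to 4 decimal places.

ψ = 0.3911

Let ψ = V/F and solve Σ zᵢ(Kᵢ−1)/(1+ψ(Kᵢ−1)) = 0.
Check two-phase: ΣzᵢKᵢ = 1.2668 > 1 and Σzᵢ/Kᵢ = 1.4220 > 1, so g(0) = 0.2668 > 0 and g(1) = -0.4220 < 0.
Iterate (Newton) starting at ψ = 0.5:
  ψ = 0.5000: g = -0.06158, g' = -0.5665 → ψ = 0.3913
  ψ = 0.3913: g = -0.00011, g' = -0.5691 → ψ = 0.3911
Converged at ψ = 0.3911.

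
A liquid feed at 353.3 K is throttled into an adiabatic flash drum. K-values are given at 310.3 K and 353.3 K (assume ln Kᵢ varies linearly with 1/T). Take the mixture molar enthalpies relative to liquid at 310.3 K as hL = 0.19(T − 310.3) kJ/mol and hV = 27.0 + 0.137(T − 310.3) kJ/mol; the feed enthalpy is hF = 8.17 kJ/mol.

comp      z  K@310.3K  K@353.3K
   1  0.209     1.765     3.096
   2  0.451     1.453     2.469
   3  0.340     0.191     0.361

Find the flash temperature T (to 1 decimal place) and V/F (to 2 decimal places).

T = 313.7 K, V/F = 0.28

Adiabatic flash: solve Rachford–Rice at each trial T, then check hF = ψ·hV(T) + (1−ψ)·hL(T).
  T = 310.3 K: K = (1.765, 1.453, 0.191), RR gives ψ = 0.196, H_out = 5.280 kJ/mol
  T = 353.3 K: K = (3.096, 2.469, 0.361), RR gives ψ = 0.826, H_out = 28.579 kJ/mol
  T = 331.8 K: K = (2.381, 1.927, 0.268), RR gives ψ = 0.580, H_out = 19.073 kJ/mol
  T = 321.1 K: K = (2.062, 1.682, 0.228), RR gives ψ = 0.426, H_out = 13.306 kJ/mol
  T = 315.7 K: K = (1.910, 1.565, 0.209), RR gives ψ = 0.325, H_out = 9.713 kJ/mol
  T = 313.0 K: K = (1.837, 1.509, 0.200), RR gives ψ = 0.265, H_out = 7.630 kJ/mol
  T = 314.4 K: K = (1.875, 1.538, 0.204), RR gives ψ = 0.297, H_out = 8.740 kJ/mol
Linear interpolation between T = 313.0 (H_out = 7.630) and T = 314.4 (H_out = 8.740) on hF = 8.17 gives T ≈ 313.7 K, at which ψ = 0.28.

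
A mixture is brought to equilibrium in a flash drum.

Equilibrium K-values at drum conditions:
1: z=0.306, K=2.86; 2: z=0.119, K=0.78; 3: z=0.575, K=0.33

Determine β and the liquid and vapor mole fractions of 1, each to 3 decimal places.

Let β = V/F and solve Σ zᵢ(Kᵢ−1)/(1+β(Kᵢ−1)) = 0.
Feasibility: ΣzᵢKᵢ = 1.158, Σzᵢ/Kᵢ = 2.002 — both > 1, two phases present.
Iterate (Newton) starting at β = 0.5:
  β = 0.500: g = -0.3138, g' = -0.875 → β = 0.141
  β = 0.141: g = -0.0019, g' = -0.985 → β = 0.139
Converged at β = 0.139.
Compositions from xᵢ = zᵢ/(1+β(Kᵢ−1)), yᵢ = Kᵢxᵢ:
  1: x = 0.243, y = 0.695
  2: x = 0.123, y = 0.096
  3: x = 0.634, y = 0.209

β = 0.139, x_1 = 0.243, y_1 = 0.695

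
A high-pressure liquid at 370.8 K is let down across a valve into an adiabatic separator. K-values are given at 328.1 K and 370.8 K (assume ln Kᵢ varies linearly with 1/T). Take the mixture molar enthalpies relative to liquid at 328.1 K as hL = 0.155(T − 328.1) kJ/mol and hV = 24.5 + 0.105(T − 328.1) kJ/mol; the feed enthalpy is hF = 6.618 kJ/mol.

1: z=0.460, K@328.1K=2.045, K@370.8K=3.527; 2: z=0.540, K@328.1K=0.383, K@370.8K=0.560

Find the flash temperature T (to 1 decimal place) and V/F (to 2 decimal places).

Adiabatic flash: solve Rachford–Rice at each trial T, then check hF = ψ·hV(T) + (1−ψ)·hL(T).
  T = 328.1 K: K = (2.045, 0.383), RR gives ψ = 0.229, H_out = 5.606 kJ/mol
  T = 370.8 K: K = (3.527, 0.560), RR gives ψ = 0.832, H_out = 25.221 kJ/mol
  T = 349.5 K: K = (2.732, 0.469), RR gives ψ = 0.554, H_out = 16.301 kJ/mol
  T = 338.8 K: K = (2.375, 0.425), RR gives ψ = 0.407, H_out = 11.419 kJ/mol
  T = 333.5 K: K = (2.208, 0.404), RR gives ψ = 0.325, H_out = 8.706 kJ/mol
  T = 330.8 K: K = (2.126, 0.393), RR gives ψ = 0.279, H_out = 7.207 kJ/mol
  T = 329.5 K: K = (2.087, 0.388), RR gives ψ = 0.255, H_out = 6.450 kJ/mol
Linear interpolation between T = 329.5 (H_out = 6.450) and T = 330.8 (H_out = 7.207) on hF = 6.618 gives T ≈ 329.8 K, at which ψ = 0.26.

T = 329.8 K, V/F = 0.26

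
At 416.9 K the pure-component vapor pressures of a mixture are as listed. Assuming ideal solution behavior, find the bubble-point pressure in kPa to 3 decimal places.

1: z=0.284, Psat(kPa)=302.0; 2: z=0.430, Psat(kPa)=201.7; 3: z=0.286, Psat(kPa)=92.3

Pbub = 198.897 kPa

At the bubble point ψ → 0, so ΣzᵢKᵢ = 1 with Kᵢ = Pᵢˢᵃᵗ/P ⇒ P = ΣzᵢPᵢˢᵃᵗ.
P = 0.284·302.0 + 0.430·201.7 + 0.286·92.3 = 198.897 kPa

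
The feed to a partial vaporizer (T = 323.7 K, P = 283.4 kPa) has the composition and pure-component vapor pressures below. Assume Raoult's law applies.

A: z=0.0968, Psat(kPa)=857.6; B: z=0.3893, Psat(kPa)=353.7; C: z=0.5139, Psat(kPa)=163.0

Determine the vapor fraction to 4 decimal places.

Raoult's law: Kᵢ = Pᵢˢᵃᵗ/P = Pᵢˢᵃᵗ/283.4.
  K_A = 857.6/283.4 = 3.026112, K_B = 353.7/283.4 = 1.248059, K_C = 163.0/283.4 = 0.575159
Newton–Raphson from ψ = 0.7:
  ψ = 0.7000: g = -0.14735, g' = -0.2732 → ψ = 0.1607
  ψ = 0.1607: g = 0.00650, g' = -0.3551 → ψ = 0.1790
  ψ = 0.1790: g = 0.00010, g' = -0.3446 → ψ = 0.1793
Converged at ψ = 0.1793.

ψ = 0.1793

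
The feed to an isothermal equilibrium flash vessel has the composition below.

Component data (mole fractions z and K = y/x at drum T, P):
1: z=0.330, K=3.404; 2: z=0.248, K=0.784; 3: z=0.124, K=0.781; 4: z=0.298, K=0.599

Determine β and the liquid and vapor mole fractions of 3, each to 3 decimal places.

β = 0.794, x_3 = 0.150, y_3 = 0.117

Rachford–Rice: g(β) = Σ zᵢ(Kᵢ−1)/(1+β(Kᵢ−1)) = 0.
g(0) = ΣzᵢKᵢ − 1 = 0.593 and g(1) = 1 − Σzᵢ/Kᵢ = -0.070, so a root lies in (0, 1).
Newton iteration, β⁰ = 0.5:
  β = 0.500: g = 0.1203, g' = -0.490 → β = 0.745
  β = 0.745: g = 0.0175, g' = -0.367 → β = 0.793
  β = 0.793: g = 0.0003, g' = -0.354 → β = 0.794
Converged at β = 0.794.
Compositions from xᵢ = zᵢ/(1+β(Kᵢ−1)), yᵢ = Kᵢxᵢ:
  1: x = 0.113, y = 0.386
  2: x = 0.299, y = 0.235
  3: x = 0.150, y = 0.117
  4: x = 0.437, y = 0.262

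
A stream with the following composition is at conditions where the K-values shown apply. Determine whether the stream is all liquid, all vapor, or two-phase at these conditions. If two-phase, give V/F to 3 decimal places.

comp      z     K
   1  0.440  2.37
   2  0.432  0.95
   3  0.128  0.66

all vapor

ΣzᵢKᵢ = 1.538; Σzᵢ/Kᵢ = 0.834.
Since Σzᵢ/Kᵢ < 1 the mixture is above its dew point — single vapor phase.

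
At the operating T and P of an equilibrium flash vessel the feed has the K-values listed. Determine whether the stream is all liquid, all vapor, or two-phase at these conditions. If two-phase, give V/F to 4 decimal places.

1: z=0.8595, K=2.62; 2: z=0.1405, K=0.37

ΣzᵢKᵢ = 2.3039; Σzᵢ/Kᵢ = 0.7078.
Since Σzᵢ/Kᵢ < 1 the mixture is above its dew point — single vapor phase.

all vapor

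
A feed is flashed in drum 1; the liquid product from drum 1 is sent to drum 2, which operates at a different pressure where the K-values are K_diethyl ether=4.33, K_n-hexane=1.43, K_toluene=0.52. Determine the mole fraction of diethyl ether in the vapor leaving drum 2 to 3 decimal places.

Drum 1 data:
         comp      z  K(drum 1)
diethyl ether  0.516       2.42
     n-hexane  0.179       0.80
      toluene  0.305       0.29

y_diethyl ether (drum 2) = 0.383

Drum 1:
Let ψ₁ = V/F and solve Σ zᵢ(Kᵢ−1)/(1+ψ₁(Kᵢ−1)) = 0.
Check two-phase: ΣzᵢKᵢ = 1.480 > 1 and Σzᵢ/Kᵢ = 1.489 > 1, so g(0) = 0.480 > 0 and g(1) = -0.489 < 0.
Newton iteration, ψ₁⁰ = 0.3:
  ψ₁ = 0.300: g = 0.2006, g' = -0.768 → ψ₁ = 0.561
  ψ₁ = 0.561: g = 0.0075, g' = -0.756 → ψ₁ = 0.571
Converged at ψ₁ = 0.571.
Drum-1 compositions:
  diethyl ether: x = 0.285, y = 0.690
  n-hexane: x = 0.202, y = 0.162
  toluene: x = 0.513, y = 0.149
Drum-2 feed = drum-1 liquid: z₂ = (0.2849, 0.2021, 0.5130).
Drum 2:
Material balance + equilibrium reduce to Σ zᵢ(Kᵢ−1)/(1+ψ₂(Kᵢ−1)) = 0.
Check two-phase: ΣzᵢKᵢ = 1.790 > 1 and Σzᵢ/Kᵢ = 1.194 > 1, so g(0) = 0.790 > 0 and g(1) = -0.194 < 0.
Iterate (Newton) starting at ψ₂ = 0.59:
  ψ₂ = 0.590: g = 0.0459, g' = -0.613 → ψ₂ = 0.665
  ψ₂ = 0.665: g = 0.0012, g' = -0.583 → ψ₂ = 0.667
Converged at ψ₂ = 0.667.
  diethyl ether: x = 0.088, y = 0.383
  n-hexane: x = 0.157, y = 0.225
  toluene: x = 0.754, y = 0.392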